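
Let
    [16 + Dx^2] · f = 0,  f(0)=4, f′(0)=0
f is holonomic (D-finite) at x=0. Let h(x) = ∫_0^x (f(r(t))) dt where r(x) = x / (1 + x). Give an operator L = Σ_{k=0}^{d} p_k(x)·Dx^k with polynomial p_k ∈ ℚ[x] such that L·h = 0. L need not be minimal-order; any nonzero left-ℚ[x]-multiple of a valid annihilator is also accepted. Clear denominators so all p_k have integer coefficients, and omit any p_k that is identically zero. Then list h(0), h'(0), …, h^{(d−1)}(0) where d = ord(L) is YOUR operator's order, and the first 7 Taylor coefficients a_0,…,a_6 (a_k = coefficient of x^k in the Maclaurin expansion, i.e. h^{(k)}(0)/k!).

f: a_k = 4, 0, -32, 0, 128/3, 0, -1024/45, …
Change of var in L_f (x↦r) gives L₀.
∫: right-multiply L₀ by Dx.
L = 16·Dx + (2 + 6·x + 6·x^2 + 2·x^3)·Dx^2 + (1 + 4·x + 6·x^2 + 4·x^3 + x^4)·Dx^3  (order 3).
h: a_k = 0, 4, 0, -32/3, 16, -32/3, -64/9, …
ICs: h(0) = 0, h′(0) = 4, h′′(0) = 0.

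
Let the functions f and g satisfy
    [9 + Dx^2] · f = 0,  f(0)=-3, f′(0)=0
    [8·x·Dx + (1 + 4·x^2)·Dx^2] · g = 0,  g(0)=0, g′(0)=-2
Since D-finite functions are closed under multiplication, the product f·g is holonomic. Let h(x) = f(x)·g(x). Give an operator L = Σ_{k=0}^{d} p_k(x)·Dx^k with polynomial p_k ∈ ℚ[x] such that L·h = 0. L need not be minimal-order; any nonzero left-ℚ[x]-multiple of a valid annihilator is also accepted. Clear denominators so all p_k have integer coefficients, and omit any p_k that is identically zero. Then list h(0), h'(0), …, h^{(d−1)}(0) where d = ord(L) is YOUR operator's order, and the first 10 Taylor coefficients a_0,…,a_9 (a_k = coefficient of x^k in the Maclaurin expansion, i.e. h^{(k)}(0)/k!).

L = (2925 + 31536·x^2 + 95904·x^4 + 186624·x^6 + 186624·x^8) + (2448·x + 20160·x^3 + 62208·x^5 + 82944·x^7)·Dx + (442 + 5088·x^2 + 19008·x^4 + 41472·x^6 + 41472·x^8)·Dx^2 + (272·x + 2240·x^3 + 6912·x^5 + 9216·x^7)·Dx^3 + (13 + 176·x^2 + 928·x^4 + 2304·x^6 + 2304·x^8)·Dx^4  (order 4).
h: a_k = 0, 6, 0, -35, 0, 1509/20, 0, -48813/280, 0, 3302209/6720, …
ICs: h(0) = 0, h′(0) = 6, h′′(0) = 0, h′′′(0) = -210.

f: a_k = -3, 0, 27/2, 0, -81/8, 0, 243/80, 0, -2187/4480, 0, …
g: a_k = 0, -2, 0, 8/3, 0, -32/5, 0, 128/7, 0, -512/9, …
Sym-product of L_f,L_g gives L₀ (≤ ord 4).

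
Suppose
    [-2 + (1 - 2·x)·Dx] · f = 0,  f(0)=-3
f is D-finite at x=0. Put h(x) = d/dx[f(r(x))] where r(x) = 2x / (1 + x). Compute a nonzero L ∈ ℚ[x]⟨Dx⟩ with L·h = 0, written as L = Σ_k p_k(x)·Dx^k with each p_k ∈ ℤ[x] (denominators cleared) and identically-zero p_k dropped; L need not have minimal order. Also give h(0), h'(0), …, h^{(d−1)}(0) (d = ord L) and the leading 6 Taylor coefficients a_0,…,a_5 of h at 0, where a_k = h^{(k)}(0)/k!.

L = 6 + (-1 + 3·x)·Dx  (order 1).
h: a_k = -12, -72, -324, -1296, -4860, -17496, …
ICs: h(0) = -12.

f: a_k = -3, -6, -12, -24, -48, -96, …
L₀ from L_f via x↦r, Dx↦r'^{-1}Dx.
h₀' ⇒ L via d/dx closure of L₀.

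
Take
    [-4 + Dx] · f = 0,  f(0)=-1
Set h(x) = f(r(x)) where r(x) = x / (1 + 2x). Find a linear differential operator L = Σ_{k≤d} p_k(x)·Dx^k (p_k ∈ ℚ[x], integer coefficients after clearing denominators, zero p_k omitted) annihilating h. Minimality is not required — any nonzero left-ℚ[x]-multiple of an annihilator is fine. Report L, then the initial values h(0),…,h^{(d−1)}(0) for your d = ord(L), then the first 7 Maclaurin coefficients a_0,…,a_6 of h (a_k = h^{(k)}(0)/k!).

L = -4 + (1 + 4·x + 4·x^2)·Dx  (order 1).
h: a_k = -1, -4, 0, 16/3, -32/3, 64/5, -256/45, …
ICs: h(0) = -1.

f: a_k = -1, -4, -8, -32/3, -32/3, -128/15, -256/45, …
f∘r: x↦r, Dx↦Dx/r' in L_f ⇒ L₀.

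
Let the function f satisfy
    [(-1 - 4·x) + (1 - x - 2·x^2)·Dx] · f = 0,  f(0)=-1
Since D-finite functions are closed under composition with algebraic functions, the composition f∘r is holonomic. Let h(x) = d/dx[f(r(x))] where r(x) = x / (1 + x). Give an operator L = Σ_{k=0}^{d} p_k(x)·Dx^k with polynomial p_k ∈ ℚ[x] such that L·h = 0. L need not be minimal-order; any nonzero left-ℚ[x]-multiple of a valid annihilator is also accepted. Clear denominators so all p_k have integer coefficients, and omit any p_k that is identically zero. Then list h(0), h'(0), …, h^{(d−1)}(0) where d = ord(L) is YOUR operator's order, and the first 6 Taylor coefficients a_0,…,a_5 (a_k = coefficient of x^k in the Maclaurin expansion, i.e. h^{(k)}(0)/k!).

f: a_k = -1, -1, -3, -5, -11, -21, …
Substitute x→r, Dx→(1/r')Dx; clear ⇒ L₀.
Derive L from L₀ (diff closure).
L = (4 + 12·x + 36·x^2 + 20·x^3) + (-1 - 7·x - 9·x^2 + 7·x^3 + 10·x^4)·Dx  (order 1).
h: a_k = -1, -4, 0, -16, 20, -72, …
ICs: h(0) = -1.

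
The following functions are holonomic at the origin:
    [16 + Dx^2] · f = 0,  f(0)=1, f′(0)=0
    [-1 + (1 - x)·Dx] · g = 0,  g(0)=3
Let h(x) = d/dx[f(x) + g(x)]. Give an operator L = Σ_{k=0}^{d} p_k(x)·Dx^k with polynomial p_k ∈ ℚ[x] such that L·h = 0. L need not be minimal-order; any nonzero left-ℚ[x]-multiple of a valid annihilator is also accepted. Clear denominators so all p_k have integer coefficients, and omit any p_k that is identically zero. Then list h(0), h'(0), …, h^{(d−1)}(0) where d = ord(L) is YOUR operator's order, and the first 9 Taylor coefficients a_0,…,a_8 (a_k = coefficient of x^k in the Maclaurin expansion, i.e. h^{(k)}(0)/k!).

L = (448 - 512·x + 256·x^2) + (-176 + 432·x - 384·x^2 + 128·x^3)·Dx + (28 - 32·x + 16·x^2)·Dx^2 + (-11 + 27·x - 24·x^2 + 8·x^3)·Dx^3  (order 3).
h: a_k = 3, -10, 9, 164/3, 15, -242/15, 21, 11656/315, 27, …
ICs: h(0) = 3, h′(0) = -10, h′′(0) = 18.

f: a_k = 1, 0, -8, 0, 32/3, 0, -256/45, 0, 512/315, …
g: a_k = 3, 3, 3, 3, 3, 3, 3, 3, 3, …
f+g: L₀ = lclm(L_f,L_g), ord ≤ 2+1.
h=h₀': d/dx-closure on L₀ ⇒ L.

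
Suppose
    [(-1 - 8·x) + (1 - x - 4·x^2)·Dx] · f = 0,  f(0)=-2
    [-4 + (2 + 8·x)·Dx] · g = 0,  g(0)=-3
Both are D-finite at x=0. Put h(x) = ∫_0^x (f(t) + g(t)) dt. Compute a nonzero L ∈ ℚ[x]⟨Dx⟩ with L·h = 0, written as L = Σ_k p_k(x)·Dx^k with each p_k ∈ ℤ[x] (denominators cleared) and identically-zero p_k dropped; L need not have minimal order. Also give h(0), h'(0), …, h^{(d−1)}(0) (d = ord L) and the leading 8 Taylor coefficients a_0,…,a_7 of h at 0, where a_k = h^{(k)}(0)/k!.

f: a_k = -2, -2, -10, -18, -58, -130, -362, -882, …
g: a_k = -3, -6, 6, -12, 30, -84, 252, -792, …
h₀=f+g: left-lcm gives L₀, ord ≤ 2.
∫: right-multiply L₀ by Dx.
L = (-24 - 156·x - 336·x^2 - 640·x^3)·Dx + (14 + 96·x + 420·x^2 + 1184·x^3 + 1600·x^4)·Dx^2 + (1 - 11·x - 90·x^2 - 24·x^3 + 544·x^4 + 640·x^5)·Dx^3  (order 3).
h: a_k = 0, -5, -4, -4/3, -15/2, -28/5, -107/3, -110/7, …
ICs: h(0) = 0, h′(0) = -5, h′′(0) = -8.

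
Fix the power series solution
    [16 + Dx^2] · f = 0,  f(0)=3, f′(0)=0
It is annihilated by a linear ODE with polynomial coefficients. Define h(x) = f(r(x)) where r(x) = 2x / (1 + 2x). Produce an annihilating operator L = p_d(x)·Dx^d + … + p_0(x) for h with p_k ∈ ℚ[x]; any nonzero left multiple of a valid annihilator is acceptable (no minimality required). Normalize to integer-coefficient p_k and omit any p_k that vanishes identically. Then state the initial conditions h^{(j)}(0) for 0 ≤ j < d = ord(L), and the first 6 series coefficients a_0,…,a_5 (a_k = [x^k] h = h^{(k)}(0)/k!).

f: a_k = 3, 0, -24, 0, 32, 0, …
h₀=f(r): pull back L_f along r ⇒ L₀.
L = 64 + (4 + 24·x + 48·x^2 + 32·x^3)·Dx + (1 + 8·x + 24·x^2 + 32·x^3 + 16·x^4)·Dx^2  (order 2).
h: a_k = 3, 0, -96, 384, -640, -1024, …
ICs: h(0) = 3, h′(0) = 0.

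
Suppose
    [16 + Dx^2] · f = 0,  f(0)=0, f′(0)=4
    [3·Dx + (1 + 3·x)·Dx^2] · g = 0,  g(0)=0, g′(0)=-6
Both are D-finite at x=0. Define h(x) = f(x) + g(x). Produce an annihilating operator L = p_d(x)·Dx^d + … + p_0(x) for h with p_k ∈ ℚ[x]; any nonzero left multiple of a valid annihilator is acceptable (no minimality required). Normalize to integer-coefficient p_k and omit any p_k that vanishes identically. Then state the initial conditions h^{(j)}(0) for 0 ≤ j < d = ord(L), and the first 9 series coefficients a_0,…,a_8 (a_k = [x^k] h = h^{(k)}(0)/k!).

L = (1680 + 2304·x + 3456·x^2)·Dx + (272 + 1584·x + 3456·x^2 + 3456·x^3)·Dx^2 + (105 + 144·x + 216·x^2)·Dx^3 + (17 + 99·x + 216·x^2 + 216·x^3)·Dx^4  (order 4).
h: a_k = 0, -2, 9, -86/3, 81/2, -266/3, 243, -197854/315, 6561/4, …
ICs: h(0) = 0, h′(0) = -2, h′′(0) = 18, h′′′(0) = -172.

f: a_k = 0, 4, 0, -32/3, 0, 128/15, 0, -1024/315, 0, …
g: a_k = 0, -6, 9, -18, 81/2, -486/5, 243, -4374/7, 6561/4, …
L₀ := lclm(L_f,L_g); ord L₀ ≤ 2+2.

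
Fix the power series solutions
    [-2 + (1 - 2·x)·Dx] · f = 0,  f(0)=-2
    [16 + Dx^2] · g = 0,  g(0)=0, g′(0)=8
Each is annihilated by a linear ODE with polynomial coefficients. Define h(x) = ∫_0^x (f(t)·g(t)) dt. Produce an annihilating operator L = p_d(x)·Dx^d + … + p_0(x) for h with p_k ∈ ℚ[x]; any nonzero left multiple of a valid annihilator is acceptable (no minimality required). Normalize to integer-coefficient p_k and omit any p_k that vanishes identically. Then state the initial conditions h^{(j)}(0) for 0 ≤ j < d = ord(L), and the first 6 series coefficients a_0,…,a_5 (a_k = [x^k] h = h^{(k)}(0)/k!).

f: a_k = -2, -4, -8, -16, -32, -64, …
g: a_k = 0, 8, 0, -64/3, 0, 256/15, …
Product ⇒ symmetric product L₀, ord ≤ 2.
h=∫₀ˣh₀: take L = L₀·Dx.
L = (-16 + 32·x)·Dx + 4·Dx^2 + (-1 + 2·x)·Dx^3  (order 3).
h: a_k = 0, 0, -8, -32/3, -16/3, -128/15, …
ICs: h(0) = 0, h′(0) = 0, h′′(0) = -16.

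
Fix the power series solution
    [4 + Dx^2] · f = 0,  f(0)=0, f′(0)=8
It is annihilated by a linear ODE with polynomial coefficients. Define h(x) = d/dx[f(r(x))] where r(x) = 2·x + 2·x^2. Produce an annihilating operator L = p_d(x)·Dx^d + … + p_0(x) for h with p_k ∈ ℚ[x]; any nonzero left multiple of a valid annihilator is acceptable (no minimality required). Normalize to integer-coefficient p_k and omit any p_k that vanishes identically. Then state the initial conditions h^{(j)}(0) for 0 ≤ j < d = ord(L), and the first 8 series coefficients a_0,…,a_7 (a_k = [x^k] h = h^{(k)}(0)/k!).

f: a_k = 0, 8, 0, -16/3, 0, 16/15, 0, -32/315, …
h₀=f(r): pull back L_f along r ⇒ L₀.
Differentiate: ansatz ord ≤ ord L₀ ⇒ L.
L = (28 + 128·x + 384·x^2 + 512·x^3 + 256·x^4) + (-6 - 12·x)·Dx + (1 + 4·x + 4·x^2)·Dx^2  (order 2).
h: a_k = 16, 32, -128, -512, -1408/3, 768, 103424/45, 90112/45, …
ICs: h(0) = 16, h′(0) = 32.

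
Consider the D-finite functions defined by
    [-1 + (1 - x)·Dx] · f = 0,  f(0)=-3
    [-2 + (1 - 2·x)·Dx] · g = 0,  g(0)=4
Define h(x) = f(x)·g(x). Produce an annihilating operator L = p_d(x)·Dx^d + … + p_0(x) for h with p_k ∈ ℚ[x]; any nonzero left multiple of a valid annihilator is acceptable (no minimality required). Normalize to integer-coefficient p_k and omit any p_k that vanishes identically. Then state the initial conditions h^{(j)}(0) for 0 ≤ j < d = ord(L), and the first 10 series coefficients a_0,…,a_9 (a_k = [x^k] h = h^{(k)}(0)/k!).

f: a_k = -3, -3, -3, -3, -3, -3, -3, -3, -3, -3, …
g: a_k = 4, 8, 16, 32, 64, 128, 256, 512, 1024, 2048, …
h₀=f·g: eliminate ⇒ L₀, order ≤ 1·1.
L = (-3 + 4·x) + (1 - 3·x + 2·x^2)·Dx  (order 1).
h: a_k = -12, -36, -84, -180, -372, -756, -1524, -3060, -6132, -12276, …
ICs: h(0) = -12.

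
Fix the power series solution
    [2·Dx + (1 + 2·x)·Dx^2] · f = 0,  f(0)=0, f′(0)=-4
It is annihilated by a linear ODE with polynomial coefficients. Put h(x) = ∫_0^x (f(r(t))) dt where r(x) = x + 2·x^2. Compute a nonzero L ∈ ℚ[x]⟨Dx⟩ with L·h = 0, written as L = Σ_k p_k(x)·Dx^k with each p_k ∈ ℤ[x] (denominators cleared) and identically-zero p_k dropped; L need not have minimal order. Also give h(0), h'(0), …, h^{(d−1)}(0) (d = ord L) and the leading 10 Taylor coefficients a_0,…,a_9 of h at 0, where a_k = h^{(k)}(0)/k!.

f: a_k = 0, -4, 4, -16/3, 8, -64/5, 64/3, -256/7, 64, -1024/9, …
f∘r: x↦r, Dx↦Dx/r' in L_f ⇒ L₀.
∫: right-multiply L₀ by Dx.
L = (-2 + 8·x + 16·x^2)·Dx^2 + (1 + 6·x + 12·x^2 + 16·x^3)·Dx^3  (order 3).
h: a_k = 0, 0, -2, -4/3, 8/3, -8/5, -32/15, 128/21, -32/7, -64/9, …
ICs: h(0) = 0, h′(0) = 0, h′′(0) = -4.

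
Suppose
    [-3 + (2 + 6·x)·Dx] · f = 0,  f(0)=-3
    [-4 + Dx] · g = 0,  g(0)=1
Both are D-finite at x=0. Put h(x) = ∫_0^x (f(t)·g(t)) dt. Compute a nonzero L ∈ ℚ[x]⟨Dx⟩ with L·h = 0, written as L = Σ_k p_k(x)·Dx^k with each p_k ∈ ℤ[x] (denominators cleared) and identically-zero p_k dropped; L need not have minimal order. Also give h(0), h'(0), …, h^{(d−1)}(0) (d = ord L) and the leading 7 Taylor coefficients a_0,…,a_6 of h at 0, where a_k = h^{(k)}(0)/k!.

L = (-11 - 24·x)·Dx + (2 + 6·x)·Dx^2  (order 2).
h: a_k = 0, -3, -33/4, -103/8, -953/64, -8161/640, -76883/7680, …
ICs: h(0) = 0, h′(0) = -3.

f: a_k = -3, -9/2, 27/8, -81/16, 1215/128, -5103/256, 45927/1024, …
g: a_k = 1, 4, 8, 32/3, 32/3, 128/15, 256/45, …
L₀ := L_f ⊗_s L_g (sym. prod.), ord ≤ 1.
h=∫h₀ ⇒ L = L₀·Dx.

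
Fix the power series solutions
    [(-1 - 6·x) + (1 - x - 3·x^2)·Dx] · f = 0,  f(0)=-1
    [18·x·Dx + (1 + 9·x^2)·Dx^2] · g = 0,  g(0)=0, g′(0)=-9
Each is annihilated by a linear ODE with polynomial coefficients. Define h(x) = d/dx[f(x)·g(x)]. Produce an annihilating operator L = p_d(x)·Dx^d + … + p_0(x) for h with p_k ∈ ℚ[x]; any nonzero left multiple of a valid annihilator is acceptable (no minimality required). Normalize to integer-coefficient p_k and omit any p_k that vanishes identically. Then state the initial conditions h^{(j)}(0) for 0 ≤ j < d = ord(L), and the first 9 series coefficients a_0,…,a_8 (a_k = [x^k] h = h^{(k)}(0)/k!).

f: a_k = -1, -1, -4, -7, -19, -40, -97, -217, -508, …
g: a_k = 0, -9, 0, 27, 0, -729/5, 0, 6561/7, 0, …
Sym-product of L_f,L_g gives L₀ (≤ ord 2).
h₀' ⇒ L via d/dx closure of L₀.
L = (-6 + 1134·x^2 + 1944·x^3 + 8748·x^4) + (6 + 42·x + 54·x^2 + 270·x^3 + 1944·x^4 + 5832·x^5)·Dx + (-1 - 2·x - 30·x^2 + 18·x^3 - 108·x^4 + 324·x^5 + 729·x^6)·Dx^2  (order 2).
h: a_k = 9, 18, 27, 144, 1044, 9504/5, 207/5, 267768/35, 2373543/35, …
ICs: h(0) = 9, h′(0) = 18.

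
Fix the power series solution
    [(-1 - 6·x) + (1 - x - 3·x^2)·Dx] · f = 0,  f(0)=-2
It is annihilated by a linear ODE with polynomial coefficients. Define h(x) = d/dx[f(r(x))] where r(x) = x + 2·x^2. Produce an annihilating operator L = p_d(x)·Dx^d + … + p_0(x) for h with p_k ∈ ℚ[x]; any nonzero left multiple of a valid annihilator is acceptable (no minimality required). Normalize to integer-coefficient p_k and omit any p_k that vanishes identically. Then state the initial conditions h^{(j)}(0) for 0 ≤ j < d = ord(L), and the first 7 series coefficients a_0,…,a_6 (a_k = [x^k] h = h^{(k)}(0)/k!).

f: a_k = -2, -2, -8, -14, -38, -80, -194, …
f∘r: x↦r, Dx↦Dx/r' in L_f ⇒ L₀.
Differentiate: ansatz ord ≤ ord L₀ ⇒ L.
L = (12 + 102·x + 366·x^2 + 1008·x^3 + 2808·x^4 + 4320·x^5 + 2880·x^6) + (-1 - 9·x - 21·x^2 + 50·x^3 + 360·x^4 + 792·x^5 + 1008·x^6 + 576·x^7)·Dx  (order 1).
h: a_k = -2, -24, -138, -616, -2760, -12108, -50246, …
ICs: h(0) = -2.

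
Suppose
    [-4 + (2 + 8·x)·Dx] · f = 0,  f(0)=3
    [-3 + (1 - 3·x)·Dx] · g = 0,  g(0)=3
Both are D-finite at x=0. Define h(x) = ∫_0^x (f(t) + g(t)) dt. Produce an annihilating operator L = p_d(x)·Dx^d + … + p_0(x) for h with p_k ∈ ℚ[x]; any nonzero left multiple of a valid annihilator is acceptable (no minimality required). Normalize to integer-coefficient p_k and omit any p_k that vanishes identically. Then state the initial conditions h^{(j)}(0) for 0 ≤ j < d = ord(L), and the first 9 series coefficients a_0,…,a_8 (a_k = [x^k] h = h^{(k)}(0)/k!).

f: a_k = 3, 6, -6, 12, -30, 84, -252, 792, -2574, …
g: a_k = 3, 9, 27, 81, 243, 729, 2187, 6561, 19683, …
Sum ⇒ L₀ = lclm(L_f,L_g) in ℚ(x)⟨Dx⟩.
h=∫₀ˣh₀: take L = L₀·Dx.
L = (48 + 108·x)·Dx + (-22 - 120·x - 324·x^2)·Dx^2 + (1 + 19·x + 6·x^2 - 216·x^3)·Dx^3  (order 3).
h: a_k = 0, 6, 15/2, 7, 93/4, 213/5, 271/2, 1935/7, 7353/8, …
ICs: h(0) = 0, h′(0) = 6, h′′(0) = 15.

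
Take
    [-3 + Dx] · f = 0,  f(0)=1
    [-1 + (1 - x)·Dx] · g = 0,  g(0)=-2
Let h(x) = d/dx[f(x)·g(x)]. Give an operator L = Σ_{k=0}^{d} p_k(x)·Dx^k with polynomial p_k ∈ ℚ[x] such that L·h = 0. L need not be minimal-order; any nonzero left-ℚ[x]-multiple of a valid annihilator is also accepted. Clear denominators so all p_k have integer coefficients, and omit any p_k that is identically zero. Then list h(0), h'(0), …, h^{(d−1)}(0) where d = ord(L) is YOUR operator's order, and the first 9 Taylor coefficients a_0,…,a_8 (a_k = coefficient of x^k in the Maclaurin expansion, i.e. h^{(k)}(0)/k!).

L = (17 - 24·x + 9·x^2) + (-4 + 7·x - 3·x^2)·Dx  (order 1).
h: a_k = -8, -34, -78, -131, -184, -4659/20, -5557/20, -89641/280, -202239/560, …
ICs: h(0) = -8.

f: a_k = 1, 3, 9/2, 9/2, 27/8, 81/40, 81/80, 243/560, 729/4480, …
g: a_k = -2, -2, -2, -2, -2, -2, -2, -2, -2, …
Product ⇒ symmetric product L₀, ord ≤ 1.
Differentiate: ansatz ord ≤ ord L₀ ⇒ L.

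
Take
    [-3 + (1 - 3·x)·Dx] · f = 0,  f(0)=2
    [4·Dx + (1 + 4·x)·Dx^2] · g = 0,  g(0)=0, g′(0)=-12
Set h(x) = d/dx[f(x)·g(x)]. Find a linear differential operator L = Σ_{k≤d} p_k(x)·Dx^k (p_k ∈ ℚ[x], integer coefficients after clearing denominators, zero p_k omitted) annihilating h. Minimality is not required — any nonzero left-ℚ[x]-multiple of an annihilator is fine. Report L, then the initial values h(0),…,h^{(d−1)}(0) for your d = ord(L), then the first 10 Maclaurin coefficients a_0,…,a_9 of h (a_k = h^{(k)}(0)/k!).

L = 48 + (1 + 60·x)·Dx + (-1 - x + 12·x^2)·Dx^2  (order 2).
h: a_k = -24, -48, -600, -864, -9384, -46032/5, -652632/5, -1900608/35, -61464792/35, 3063664/7, …
ICs: h(0) = -24, h′(0) = -48.

f: a_k = 2, 6, 18, 54, 162, 486, 1458, 4374, 13122, 39366, …
g: a_k = 0, -12, 24, -64, 192, -3072/5, 2048, -49152/7, 24576, -262144/3, …
f·g: L₀ = L_f ⊗_s L_g, ord ≤ 1·2.
h₀' ⇒ L via d/dx closure of L₀.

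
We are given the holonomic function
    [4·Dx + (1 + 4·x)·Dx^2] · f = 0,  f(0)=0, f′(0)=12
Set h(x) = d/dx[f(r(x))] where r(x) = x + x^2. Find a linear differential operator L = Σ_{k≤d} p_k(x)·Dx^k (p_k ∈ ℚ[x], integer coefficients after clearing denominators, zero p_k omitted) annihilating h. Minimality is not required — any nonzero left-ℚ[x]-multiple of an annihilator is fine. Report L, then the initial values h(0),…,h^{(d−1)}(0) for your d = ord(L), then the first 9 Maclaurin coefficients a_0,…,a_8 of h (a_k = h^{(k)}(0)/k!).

f: a_k = 0, 12, -24, 64, -192, 3072/5, -2048, 49152/7, -24576, …
f∘r: x↦r, Dx↦Dx/r' in L_f ⇒ L₀.
Differentiate: ansatz ord ≤ ord L₀ ⇒ L.
L = 2 + (1 + 2·x)·Dx  (order 1).
h: a_k = 12, -24, 48, -96, 192, -384, 768, -1536, 3072, …
ICs: h(0) = 12.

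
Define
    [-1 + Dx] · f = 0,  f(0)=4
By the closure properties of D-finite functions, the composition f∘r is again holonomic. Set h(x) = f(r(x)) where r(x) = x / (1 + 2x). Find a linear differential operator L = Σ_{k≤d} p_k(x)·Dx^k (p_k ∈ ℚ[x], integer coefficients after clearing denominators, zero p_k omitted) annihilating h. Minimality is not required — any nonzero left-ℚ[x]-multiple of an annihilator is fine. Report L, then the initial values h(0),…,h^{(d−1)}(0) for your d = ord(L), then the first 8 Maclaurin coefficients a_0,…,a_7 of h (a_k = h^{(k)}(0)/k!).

f: a_k = 4, 4, 2, 2/3, 1/6, 1/30, 1/180, 1/1260, …
h₀=f(r): pull back L_f along r ⇒ L₀.
L = -1 + (1 + 4·x + 4·x^2)·Dx  (order 1).
h: a_k = 4, 4, -6, 26/3, -71/6, 147/10, -2699/180, 9157/1260, …
ICs: h(0) = 4.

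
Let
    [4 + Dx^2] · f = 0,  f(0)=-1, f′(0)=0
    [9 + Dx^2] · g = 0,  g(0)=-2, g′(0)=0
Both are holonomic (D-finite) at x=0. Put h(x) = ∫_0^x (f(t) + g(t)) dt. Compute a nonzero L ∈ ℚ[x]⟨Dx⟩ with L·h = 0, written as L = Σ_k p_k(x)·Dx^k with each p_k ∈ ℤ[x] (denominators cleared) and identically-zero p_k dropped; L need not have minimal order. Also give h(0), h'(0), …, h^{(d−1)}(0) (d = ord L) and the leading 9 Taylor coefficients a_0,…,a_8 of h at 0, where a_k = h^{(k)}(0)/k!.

L = 36·Dx + 13·Dx^3 + Dx^5  (order 5).
h: a_k = 0, -3, 0, 11/3, 0, -89/60, 0, 761/2520, 0, …
ICs: h(0) = 0, h′(0) = -3, h′′(0) = 0, h′′′(0) = 22, h′′′′(0) = 0.

f: a_k = -1, 0, 2, 0, -2/3, 0, 4/45, 0, -2/315, …
g: a_k = -2, 0, 9, 0, -27/4, 0, 81/40, 0, -729/2240, …
L₀ := lclm(L_f,L_g); ord L₀ ≤ 2+2.
Integrate: L := L₀·Dx.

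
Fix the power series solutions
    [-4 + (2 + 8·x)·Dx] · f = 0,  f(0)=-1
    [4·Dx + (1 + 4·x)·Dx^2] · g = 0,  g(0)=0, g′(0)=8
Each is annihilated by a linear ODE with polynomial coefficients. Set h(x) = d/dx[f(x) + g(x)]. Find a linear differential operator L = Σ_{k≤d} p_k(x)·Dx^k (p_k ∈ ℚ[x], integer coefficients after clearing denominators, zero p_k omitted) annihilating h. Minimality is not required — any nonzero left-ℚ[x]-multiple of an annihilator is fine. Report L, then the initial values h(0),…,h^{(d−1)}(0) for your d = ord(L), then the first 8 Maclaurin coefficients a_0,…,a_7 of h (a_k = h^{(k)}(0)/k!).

L = 8 + (10 + 40·x)·Dx + (1 + 8·x + 16·x^2)·Dx^2  (order 2).
h: a_k = 6, -28, 116, -472, 1908, -7688, 30920, -124208, …
ICs: h(0) = 6, h′(0) = -28.

f: a_k = -1, -2, 2, -4, 10, -28, 84, -264, …
g: a_k = 0, 8, -16, 128/3, -128, 2048/5, -4096/3, 32768/7, …
f+g: L₀ = lclm(L_f,L_g), ord ≤ 1+2.
h=h₀': d/dx-closure on L₀ ⇒ L.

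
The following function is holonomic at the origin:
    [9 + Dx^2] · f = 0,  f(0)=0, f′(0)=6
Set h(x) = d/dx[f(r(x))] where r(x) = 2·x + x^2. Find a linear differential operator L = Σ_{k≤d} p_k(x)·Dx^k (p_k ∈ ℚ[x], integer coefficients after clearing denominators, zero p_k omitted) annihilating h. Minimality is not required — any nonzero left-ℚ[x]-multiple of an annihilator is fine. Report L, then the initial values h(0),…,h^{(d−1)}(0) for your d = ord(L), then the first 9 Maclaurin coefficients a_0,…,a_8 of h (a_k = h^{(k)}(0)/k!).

f: a_k = 0, 6, 0, -9, 0, 81/20, 0, -243/280, 0, …
Change of var in L_f (x↦r) gives L₀.
Differentiate: ansatz ord ≤ ord L₀ ⇒ L.
L = (39 + 144·x + 216·x^2 + 144·x^3 + 36·x^4) + (-3 - 3·x)·Dx + (1 + 2·x + x^2)·Dx^2  (order 2).
h: a_k = 12, 12, -216, -432, 378, 1890, 7452/5, -9072/5, -306909/70, …
ICs: h(0) = 12, h′(0) = 12.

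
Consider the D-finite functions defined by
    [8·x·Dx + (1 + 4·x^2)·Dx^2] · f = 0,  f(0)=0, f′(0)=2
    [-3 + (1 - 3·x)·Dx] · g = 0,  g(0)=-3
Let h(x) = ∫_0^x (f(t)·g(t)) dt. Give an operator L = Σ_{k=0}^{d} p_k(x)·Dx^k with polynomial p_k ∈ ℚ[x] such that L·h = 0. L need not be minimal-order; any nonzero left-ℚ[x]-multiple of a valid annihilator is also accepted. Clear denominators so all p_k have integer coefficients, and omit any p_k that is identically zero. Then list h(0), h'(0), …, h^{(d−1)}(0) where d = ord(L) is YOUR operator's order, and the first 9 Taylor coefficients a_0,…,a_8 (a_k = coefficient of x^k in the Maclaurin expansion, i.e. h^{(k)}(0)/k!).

L = 24·x·Dx + (6 - 8·x + 48·x^2)·Dx^2 + (-1 + 3·x - 4·x^2 + 12·x^3)·Dx^3  (order 3).
h: a_k = 0, 0, -3, -6, -23/2, -138/5, -361/5, -6498/35, -67269/140, …
ICs: h(0) = 0, h′(0) = 0, h′′(0) = -6.

f: a_k = 0, 2, 0, -8/3, 0, 32/5, 0, -128/7, 0, …
g: a_k = -3, -9, -27, -81, -243, -729, -2187, -6561, -19683, …
Sym-product of L_f,L_g gives L₀ (≤ ord 2).
∫: right-multiply L₀ by Dx.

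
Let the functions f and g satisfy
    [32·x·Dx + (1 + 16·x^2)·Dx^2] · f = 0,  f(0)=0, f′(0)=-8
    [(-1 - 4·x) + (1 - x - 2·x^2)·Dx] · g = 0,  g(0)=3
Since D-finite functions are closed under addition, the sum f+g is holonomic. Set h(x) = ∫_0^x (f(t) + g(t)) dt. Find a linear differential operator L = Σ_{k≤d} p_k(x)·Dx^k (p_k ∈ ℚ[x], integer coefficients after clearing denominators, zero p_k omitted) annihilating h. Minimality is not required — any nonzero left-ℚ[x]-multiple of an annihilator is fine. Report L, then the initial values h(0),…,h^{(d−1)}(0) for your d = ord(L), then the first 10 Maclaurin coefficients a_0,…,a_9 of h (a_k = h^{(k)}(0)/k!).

L = (96 - 384·x - 6912·x^2 - 15360·x^3 - 40704·x^4 - 12288·x^6)·Dx^2 + (-31 - 104·x + 392·x^2 - 736·x^3 - 14912·x^4 - 27904·x^5 - 3072·x^6 - 12288·x^7)·Dx^3 + (3 + 19·x + 128·x^2 + 152·x^3 + 1128·x^4 - 2496·x^5 - 2560·x^6 - 1024·x^7 - 2048·x^8)·Dx^4  (order 4).
h: a_k = 0, 3, -5/2, 3, 173/12, 33/5, -1733/30, 129/7, 34553/56, 57, …
ICs: h(0) = 0, h′(0) = 3, h′′(0) = -5, h′′′(0) = 18.

f: a_k = 0, -8, 0, 128/3, 0, -2048/5, 0, 32768/7, 0, -524288/9, …
g: a_k = 3, 3, 9, 15, 33, 63, 129, 255, 513, 1023, …
Sum ⇒ L₀ = lclm(L_f,L_g) in ℚ(x)⟨Dx⟩.
Integrate: L := L₀·Dx.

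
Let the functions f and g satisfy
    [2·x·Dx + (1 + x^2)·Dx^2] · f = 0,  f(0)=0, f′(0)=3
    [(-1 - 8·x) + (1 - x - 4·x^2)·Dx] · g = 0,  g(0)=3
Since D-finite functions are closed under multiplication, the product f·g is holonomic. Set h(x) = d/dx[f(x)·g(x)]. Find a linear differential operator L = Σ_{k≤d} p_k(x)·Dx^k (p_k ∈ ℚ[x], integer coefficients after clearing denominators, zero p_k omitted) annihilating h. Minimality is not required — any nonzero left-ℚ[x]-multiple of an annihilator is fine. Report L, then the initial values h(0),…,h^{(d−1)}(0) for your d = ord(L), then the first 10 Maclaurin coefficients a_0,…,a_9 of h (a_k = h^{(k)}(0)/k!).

L = (86 + 318·x^2 + 96·x^3 + 576·x^4) + (13 + 106·x + 57·x^2 + 334·x^3 + 96·x^4 + 384·x^5)·Dx + (-4 + 3·x + x^2 + 19·x^3 + 53·x^4 + 16·x^5 + 48·x^6)·Dx^2  (order 2).
h: a_k = 9, 18, 126, 312, 1239, 16794/5, 10848, 1060896/35, 3146463/35, 1760110/7, …
ICs: h(0) = 9, h′(0) = 18.

f: a_k = 0, 3, 0, -1, 0, 3/5, 0, -3/7, 0, 1/3, …
g: a_k = 3, 3, 15, 27, 87, 195, 543, 1323, 3495, 8787, …
Product ⇒ symmetric product L₀, ord ≤ 2.
Differentiate: ansatz ord ≤ ord L₀ ⇒ L.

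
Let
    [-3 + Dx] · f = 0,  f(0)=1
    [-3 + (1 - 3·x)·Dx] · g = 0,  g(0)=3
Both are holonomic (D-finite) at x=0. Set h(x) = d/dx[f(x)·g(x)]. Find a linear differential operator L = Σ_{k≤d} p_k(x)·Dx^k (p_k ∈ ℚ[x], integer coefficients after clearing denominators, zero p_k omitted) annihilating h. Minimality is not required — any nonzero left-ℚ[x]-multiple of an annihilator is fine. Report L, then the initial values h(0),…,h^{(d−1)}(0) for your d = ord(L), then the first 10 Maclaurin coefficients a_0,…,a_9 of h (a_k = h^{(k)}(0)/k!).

f: a_k = 1, 3, 9/2, 9/2, 27/8, 81/40, 81/80, 243/560, 729/4480, 243/4480, …
g: a_k = 3, 9, 27, 81, 243, 729, 2187, 6561, 19683, 59049, …
f·g: L₀ = L_f ⊗_s L_g, ord ≤ 1·1.
Differentiate: ansatz ord ≤ ord L₀ ⇒ L.
L = (15 - 36·x + 27·x^2) + (-2 + 9·x - 9·x^2)·Dx  (order 1).
h: a_k = 18, 135, 648, 5265/2, 39609/4, 1426653/40, 499365/4, 239697387/560, 647183601/448, 21572788887/4480, …
ICs: h(0) = 18.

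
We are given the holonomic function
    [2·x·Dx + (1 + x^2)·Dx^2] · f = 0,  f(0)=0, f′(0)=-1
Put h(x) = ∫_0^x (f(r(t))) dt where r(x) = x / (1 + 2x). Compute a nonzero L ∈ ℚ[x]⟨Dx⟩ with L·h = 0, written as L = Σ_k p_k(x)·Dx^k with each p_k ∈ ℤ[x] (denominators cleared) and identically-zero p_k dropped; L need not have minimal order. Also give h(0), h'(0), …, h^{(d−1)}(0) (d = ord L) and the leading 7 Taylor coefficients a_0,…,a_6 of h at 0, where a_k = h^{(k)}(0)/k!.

f: a_k = 0, -1, 0, 1/3, 0, -1/5, 0, …
f∘r: x↦r, Dx↦Dx/r' in L_f ⇒ L₀.
∫: right-multiply L₀ by Dx.
L = (4 + 10·x)·Dx^2 + (1 + 4·x + 5·x^2)·Dx^3  (order 3).
h: a_k = 0, 0, -1/2, 2/3, -11/12, 6/5, -41/30, …
ICs: h(0) = 0, h′(0) = 0, h′′(0) = -1.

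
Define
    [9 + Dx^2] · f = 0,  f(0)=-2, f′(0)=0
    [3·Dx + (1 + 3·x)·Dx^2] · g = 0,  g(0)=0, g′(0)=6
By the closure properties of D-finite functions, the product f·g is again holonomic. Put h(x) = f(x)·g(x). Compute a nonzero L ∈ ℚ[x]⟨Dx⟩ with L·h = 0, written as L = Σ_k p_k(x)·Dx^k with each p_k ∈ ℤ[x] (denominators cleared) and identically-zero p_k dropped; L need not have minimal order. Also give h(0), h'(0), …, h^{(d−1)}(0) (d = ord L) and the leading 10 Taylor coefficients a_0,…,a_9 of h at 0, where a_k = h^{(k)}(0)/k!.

f: a_k = -2, 0, 9, 0, -27/4, 0, 81/40, 0, -729/2240, 0, …
g: a_k = 0, 6, -9, 18, -81/2, 486/5, -243, 4374/7, -6561/4, 4374, …
f·g: L₀ = L_f ⊗_s L_g, ord ≤ 2·2.
L = (-81 + 486·x + 4617·x^2 + 11664·x^3 + 8748·x^4) + (36 + 540·x + 1944·x^2 + 1944·x^3)·Dx + (180·x + 1134·x^2 + 2592·x^3 + 1944·x^4)·Dx^2 + (4 + 60·x + 216·x^2 + 216·x^3)·Dx^3 + (1 + 14·x + 69·x^2 + 144·x^3 + 108·x^4)·Dx^4  (order 4).
h: a_k = 0, -12, 18, 18, 0, -729/10, 729/4, -67797/140, 26973/20, -839079/224, …
ICs: h(0) = 0, h′(0) = -12, h′′(0) = 36, h′′′(0) = 108.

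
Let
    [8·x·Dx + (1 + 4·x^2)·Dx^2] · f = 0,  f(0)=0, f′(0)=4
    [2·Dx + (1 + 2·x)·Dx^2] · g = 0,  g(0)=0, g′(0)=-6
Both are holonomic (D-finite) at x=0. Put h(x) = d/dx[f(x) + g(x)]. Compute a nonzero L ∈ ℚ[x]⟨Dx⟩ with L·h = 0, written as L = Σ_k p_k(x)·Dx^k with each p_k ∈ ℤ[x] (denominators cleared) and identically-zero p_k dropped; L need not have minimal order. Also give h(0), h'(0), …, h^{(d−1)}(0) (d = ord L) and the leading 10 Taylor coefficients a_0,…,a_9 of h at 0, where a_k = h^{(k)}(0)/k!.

f: a_k = 0, 4, 0, -16/3, 0, 64/5, 0, -256/7, 0, 1024/9, …
g: a_k = 0, -6, 6, -8, 12, -96/5, 32, -384/7, 96, -512/3, …
Weyl lclm of L_f,L_g ⇒ L₀ (ord ≤ 4).
h=h₀': d/dx-closure on L₀ ⇒ L.
L = (-8 - 48·x + 96·x^2 + 64·x^3) + (-8 - 16·x + 192·x^3 + 128·x^4)·Dx + (-1 + 2·x + 8·x^2 + 16·x^3 + 48·x^4 + 32·x^5)·Dx^2  (order 2).
h: a_k = -2, 12, -40, 48, -32, 192, -640, 768, -512, 3072, …
ICs: h(0) = -2, h′(0) = 12.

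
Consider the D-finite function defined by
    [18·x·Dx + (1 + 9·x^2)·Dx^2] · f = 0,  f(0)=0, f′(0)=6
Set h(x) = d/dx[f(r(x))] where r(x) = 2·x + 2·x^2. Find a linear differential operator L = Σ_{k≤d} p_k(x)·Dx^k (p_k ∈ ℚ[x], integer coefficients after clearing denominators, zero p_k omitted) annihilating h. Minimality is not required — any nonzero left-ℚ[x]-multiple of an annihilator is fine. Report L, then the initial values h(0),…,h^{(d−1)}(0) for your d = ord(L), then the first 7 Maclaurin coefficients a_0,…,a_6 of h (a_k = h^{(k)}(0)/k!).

f: a_k = 0, 6, 0, -18, 0, 486/5, 0, …
f∘r: x↦r, Dx↦Dx/r' in L_f ⇒ L₀.
h₀' ⇒ L via d/dx closure of L₀.
L = (-2 + 72·x + 288·x^2 + 432·x^3 + 216·x^4) + (1 + 2·x + 36·x^2 + 144·x^3 + 180·x^4 + 72·x^5)·Dx  (order 1).
h: a_k = 12, 24, -432, -1728, 13392, 92448, -342144, …
ICs: h(0) = 12.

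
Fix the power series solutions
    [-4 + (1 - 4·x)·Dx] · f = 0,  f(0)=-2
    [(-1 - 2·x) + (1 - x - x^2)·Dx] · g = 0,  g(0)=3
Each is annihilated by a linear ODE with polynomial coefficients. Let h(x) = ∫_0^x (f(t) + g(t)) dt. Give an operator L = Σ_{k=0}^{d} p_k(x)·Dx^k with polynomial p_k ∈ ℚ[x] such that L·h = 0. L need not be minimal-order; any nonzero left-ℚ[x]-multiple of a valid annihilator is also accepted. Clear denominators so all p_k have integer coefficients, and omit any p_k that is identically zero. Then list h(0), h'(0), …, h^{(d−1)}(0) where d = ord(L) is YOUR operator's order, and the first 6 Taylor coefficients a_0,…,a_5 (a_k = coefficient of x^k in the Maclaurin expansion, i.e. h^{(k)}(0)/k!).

L = (-16 - 72·x + 24·x^2 - 32·x^3)·Dx + (28 - 38·x - 54·x^2 + 16·x^3 - 64·x^4)·Dx^2 + (-3 + 17·x - 23·x^2 + 14·x^3 - 4·x^4 - 16·x^5)·Dx^3  (order 3).
h: a_k = 0, 1, -5/2, -26/3, -119/4, -497/5, …
ICs: h(0) = 0, h′(0) = 1, h′′(0) = -5.

f: a_k = -2, -8, -32, -128, -512, -2048, …
g: a_k = 3, 3, 6, 9, 15, 24, …
h₀=f+g: left-lcm gives L₀, ord ≤ 2.
h=∫₀ˣh₀: take L = L₀·Dx.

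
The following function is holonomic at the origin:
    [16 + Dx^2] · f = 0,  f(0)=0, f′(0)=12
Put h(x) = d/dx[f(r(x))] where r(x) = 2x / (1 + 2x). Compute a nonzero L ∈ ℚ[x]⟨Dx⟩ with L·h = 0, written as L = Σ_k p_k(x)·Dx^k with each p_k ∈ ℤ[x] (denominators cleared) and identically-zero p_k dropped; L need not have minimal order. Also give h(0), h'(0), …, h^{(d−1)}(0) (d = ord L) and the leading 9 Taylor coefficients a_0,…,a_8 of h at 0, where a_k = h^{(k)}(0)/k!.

L = (88 + 96·x + 96·x^2) + (12 + 72·x + 144·x^2 + 96·x^3)·Dx + (1 + 8·x + 24·x^2 + 32·x^3 + 16·x^4)·Dx^2  (order 2).
h: a_k = 24, -96, -480, 5376, -24704, 69120, -1260032/15, -5152768/15, 61650944/21, …
ICs: h(0) = 24, h′(0) = -96.

f: a_k = 0, 12, 0, -32, 0, 128/5, 0, -1024/105, 0, …
Change of var in L_f (x↦r) gives L₀.
Differentiate: ansatz ord ≤ ord L₀ ⇒ L.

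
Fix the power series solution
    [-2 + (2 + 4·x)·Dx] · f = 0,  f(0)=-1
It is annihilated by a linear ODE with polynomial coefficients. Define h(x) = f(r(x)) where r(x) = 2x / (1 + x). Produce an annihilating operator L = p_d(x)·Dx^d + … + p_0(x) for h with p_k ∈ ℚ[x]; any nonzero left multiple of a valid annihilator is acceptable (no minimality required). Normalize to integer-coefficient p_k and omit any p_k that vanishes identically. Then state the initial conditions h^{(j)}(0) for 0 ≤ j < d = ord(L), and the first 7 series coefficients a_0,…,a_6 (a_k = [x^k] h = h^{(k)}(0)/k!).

L = -2 + (1 + 6·x + 5·x^2)·Dx  (order 1).
h: a_k = -1, -2, 4, -10, 30, -102, 376, …
ICs: h(0) = -1.

f: a_k = -1, -1, 1/2, -1/2, 5/8, -7/8, 21/16, …
h₀=f(r): pull back L_f along r ⇒ L₀.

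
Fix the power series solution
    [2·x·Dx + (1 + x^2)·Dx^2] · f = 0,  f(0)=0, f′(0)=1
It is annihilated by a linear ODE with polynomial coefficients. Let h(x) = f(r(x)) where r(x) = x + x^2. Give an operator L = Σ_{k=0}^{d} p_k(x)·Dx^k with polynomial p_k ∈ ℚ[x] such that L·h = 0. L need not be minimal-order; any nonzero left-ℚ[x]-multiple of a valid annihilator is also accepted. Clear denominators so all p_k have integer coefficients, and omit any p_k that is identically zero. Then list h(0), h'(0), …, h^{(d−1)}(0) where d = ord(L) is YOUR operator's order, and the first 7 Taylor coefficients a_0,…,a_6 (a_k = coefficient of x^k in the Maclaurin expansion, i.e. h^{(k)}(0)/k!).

f: a_k = 0, 1, 0, -1/3, 0, 1/5, 0, …
f∘r: x↦r, Dx↦Dx/r' in L_f ⇒ L₀.
L = (-2 + 2·x + 8·x^2 + 12·x^3 + 6·x^4)·Dx + (1 + 2·x + x^2 + 4·x^3 + 5·x^4 + 2·x^5)·Dx^2  (order 2).
h: a_k = 0, 1, 1, -1/3, -1, -4/5, 2/3, …
ICs: h(0) = 0, h′(0) = 1.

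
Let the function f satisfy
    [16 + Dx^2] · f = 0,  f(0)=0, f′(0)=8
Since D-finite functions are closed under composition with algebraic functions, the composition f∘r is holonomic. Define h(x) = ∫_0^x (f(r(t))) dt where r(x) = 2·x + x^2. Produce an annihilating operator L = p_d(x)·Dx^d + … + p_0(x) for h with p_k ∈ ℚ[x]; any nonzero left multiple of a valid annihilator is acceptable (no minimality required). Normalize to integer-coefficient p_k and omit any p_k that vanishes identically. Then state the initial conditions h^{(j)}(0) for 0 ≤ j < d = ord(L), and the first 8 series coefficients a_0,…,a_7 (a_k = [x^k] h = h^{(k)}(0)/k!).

L = (64 + 192·x + 192·x^2 + 64·x^3)·Dx - Dx^2 + (1 + x)·Dx^3  (order 3).
h: a_k = 0, 0, 8, 8/3, -128/3, -256/5, 3136/45, 192, …
ICs: h(0) = 0, h′(0) = 0, h′′(0) = 16.

f: a_k = 0, 8, 0, -64/3, 0, 256/15, 0, -2048/315, …
Substitute x→r, Dx→(1/r')Dx; clear ⇒ L₀.
Integrate: L := L₀·Dx.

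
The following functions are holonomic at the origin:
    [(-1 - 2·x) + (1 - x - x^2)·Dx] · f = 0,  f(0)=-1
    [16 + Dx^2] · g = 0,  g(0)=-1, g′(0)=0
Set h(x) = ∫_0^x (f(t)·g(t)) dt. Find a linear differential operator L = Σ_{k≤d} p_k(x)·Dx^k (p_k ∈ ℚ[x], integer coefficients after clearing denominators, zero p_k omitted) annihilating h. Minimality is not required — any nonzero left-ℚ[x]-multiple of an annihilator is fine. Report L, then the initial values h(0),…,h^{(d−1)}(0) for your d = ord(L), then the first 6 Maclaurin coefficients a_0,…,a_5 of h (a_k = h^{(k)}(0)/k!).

L = (-14 + 16·x + 16·x^2)·Dx + (2 + 4·x)·Dx^2 + (-1 + x + x^2)·Dx^3  (order 3).
h: a_k = 0, 1, 1/2, -2, -5/4, -1/15, …
ICs: h(0) = 0, h′(0) = 1, h′′(0) = 1.

f: a_k = -1, -1, -2, -3, -5, -8, …
g: a_k = -1, 0, 8, 0, -32/3, 0, …
Sym-product of L_f,L_g gives L₀ (≤ ord 2).
h=∫₀ˣh₀: take L = L₀·Dx.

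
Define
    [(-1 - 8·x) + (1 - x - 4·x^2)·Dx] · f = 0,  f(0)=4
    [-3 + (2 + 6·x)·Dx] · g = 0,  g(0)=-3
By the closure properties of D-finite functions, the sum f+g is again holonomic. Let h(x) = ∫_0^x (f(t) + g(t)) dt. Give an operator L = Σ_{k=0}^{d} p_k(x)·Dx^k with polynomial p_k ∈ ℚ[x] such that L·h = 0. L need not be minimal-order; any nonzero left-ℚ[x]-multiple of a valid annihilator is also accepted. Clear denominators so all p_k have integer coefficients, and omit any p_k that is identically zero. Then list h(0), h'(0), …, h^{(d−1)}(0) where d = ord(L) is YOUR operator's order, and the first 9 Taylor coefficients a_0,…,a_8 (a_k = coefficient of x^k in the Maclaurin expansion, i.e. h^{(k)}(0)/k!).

L = (-69 - 387·x - 900·x^2 - 1440·x^3)·Dx + (49 + 318·x + 1257·x^2 + 3240·x^3 + 3600·x^4)·Dx^2 + (2 - 46·x - 234·x^2 + 86·x^3 + 1440·x^4 + 1440·x^5)·Dx^3  (order 3).
h: a_k = 0, 1, -1/4, 187/24, 495/64, 16063/640, 61457/1536, 787303/7168, 3396159/16384, …
ICs: h(0) = 0, h′(0) = 1, h′′(0) = -1/2.

f: a_k = 4, 4, 20, 36, 116, 260, 724, 1764, 4660, …
g: a_k = -3, -9/2, 27/8, -81/16, 1215/128, -5103/256, 45927/1024, -216513/2048, 8444007/32768, …
Weyl lclm of L_f,L_g ⇒ L₀ (ord ≤ 2).
∫: right-multiply L₀ by Dx.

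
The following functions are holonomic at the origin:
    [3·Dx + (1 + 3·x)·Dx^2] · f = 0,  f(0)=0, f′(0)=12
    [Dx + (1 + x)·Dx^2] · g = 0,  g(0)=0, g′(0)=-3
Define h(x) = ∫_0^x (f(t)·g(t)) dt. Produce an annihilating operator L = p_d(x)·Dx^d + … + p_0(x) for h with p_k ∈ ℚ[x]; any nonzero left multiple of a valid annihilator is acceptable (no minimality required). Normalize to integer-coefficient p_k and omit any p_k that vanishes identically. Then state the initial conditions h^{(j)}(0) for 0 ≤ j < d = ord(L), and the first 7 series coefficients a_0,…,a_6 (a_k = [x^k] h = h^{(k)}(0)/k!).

L = (30 + 72·x + 54·x^2)·Dx^2 + (76 + 354·x + 540·x^2 + 270·x^3)·Dx^3 + (29 + 200·x + 486·x^2 + 504·x^3 + 189·x^4)·Dx^4 + (2 + 19·x + 68·x^2 + 114·x^3 + 90·x^4 + 27·x^5)·Dx^5  (order 5).
h: a_k = 0, 0, 0, -12, 18, -147/5, 54, …
ICs: h(0) = 0, h′(0) = 0, h′′(0) = 0, h′′′(0) = -72, h′′′′(0) = 432.

f: a_k = 0, 12, -18, 36, -81, 972/5, -486, …
g: a_k = 0, -3, 3/2, -1, 3/4, -3/5, 1/2, …
h₀=f·g: eliminate ⇒ L₀, order ≤ 2·2.
h=∫h₀ ⇒ L = L₀·Dx.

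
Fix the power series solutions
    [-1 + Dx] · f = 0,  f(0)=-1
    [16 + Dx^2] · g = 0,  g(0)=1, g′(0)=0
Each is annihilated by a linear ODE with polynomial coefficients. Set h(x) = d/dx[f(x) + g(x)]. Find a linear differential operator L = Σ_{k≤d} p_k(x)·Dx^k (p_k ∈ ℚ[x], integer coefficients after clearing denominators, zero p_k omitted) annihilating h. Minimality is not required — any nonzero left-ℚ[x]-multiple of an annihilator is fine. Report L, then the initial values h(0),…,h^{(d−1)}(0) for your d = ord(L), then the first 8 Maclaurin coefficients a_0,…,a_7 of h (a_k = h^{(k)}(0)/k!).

f: a_k = -1, -1, -1/2, -1/6, -1/24, -1/120, -1/720, -1/5040, …
g: a_k = 1, 0, -8, 0, 32/3, 0, -256/45, 0, …
L₀ := lclm(L_f,L_g); ord L₀ ≤ 1+2.
h₀' ⇒ L via d/dx closure of L₀.
L = 16 - 16·Dx + Dx^2 - Dx^3  (order 3).
h: a_k = -1, -17, -1/2, 85/2, -1/24, -4097/120, -1/720, 4369/336, …
ICs: h(0) = -1, h′(0) = -17, h′′(0) = -1.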